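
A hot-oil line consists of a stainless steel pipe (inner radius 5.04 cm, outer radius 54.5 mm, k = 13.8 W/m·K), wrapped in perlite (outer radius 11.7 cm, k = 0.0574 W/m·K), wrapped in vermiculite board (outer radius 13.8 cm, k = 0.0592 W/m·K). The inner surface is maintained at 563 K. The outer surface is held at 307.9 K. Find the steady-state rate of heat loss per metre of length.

Q' = 99.5 W/m

Resistance network (inner→outer):
  R'_stainless steel = ln(0.0545/0.0504)/(2πk) = 0.07821/(2π·13.8) = 9.020×10^-4 m·K/W
  R'_perlite = ln(0.117/0.0545)/(2πk) = 0.7640/(2π·0.0574) = 2.118 m·K/W
  R'_vermiculite board = ln(0.138/0.117)/(2πk) = 0.1651/(2π·0.0592) = 0.4438 m·K/W
ΣR = 9.020×10^-4 + 2.118 + 0.4438 = 2.563 m·K/W
Q' = ΔT/ΣR = (563 K − 307.9 K)/2.563 = 99.5 W/m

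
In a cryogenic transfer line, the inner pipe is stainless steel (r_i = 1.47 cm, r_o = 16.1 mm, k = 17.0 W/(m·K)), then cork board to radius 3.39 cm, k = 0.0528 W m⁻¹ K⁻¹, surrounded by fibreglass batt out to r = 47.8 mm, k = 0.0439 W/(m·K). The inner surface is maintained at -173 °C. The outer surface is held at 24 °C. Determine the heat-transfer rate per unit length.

Q' = 56.4 W/m

Treat each layer as a resistance in series:
  R'_stainless steel = ln(0.0161/0.0147)/(2πk) = 0.09097/(2π·17.0) = 8.517×10^-4 m·K/W
  R'_cork board = ln(0.0339/0.0161)/(2πk) = 0.7446/(2π·0.0528) = 2.244 m·K/W
  R'_fibreglass batt = ln(0.0478/0.0339)/(2πk) = 0.3436/(2π·0.0439) = 1.246 m·K/W
ΣR = 8.517×10^-4 + 2.244 + 1.246 = 3.491 m·K/W
Q' = ΔT/ΣR = (-173 °C − 24 °C)/3.491 = -56.4 W/m
(Negative Q' ⇒ heat flows inward; heat gain = 56.4 W/m.)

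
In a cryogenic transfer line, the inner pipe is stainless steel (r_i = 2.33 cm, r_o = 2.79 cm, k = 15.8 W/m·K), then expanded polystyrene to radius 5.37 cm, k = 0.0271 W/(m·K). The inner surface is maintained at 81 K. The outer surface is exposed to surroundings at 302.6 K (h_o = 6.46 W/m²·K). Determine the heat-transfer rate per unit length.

Resistance network (inner→outer):
  R'_stainless steel = ln(0.0279/0.0233)/(2πk) = 0.1802/(2π·15.8) = 0.001815 m·K/W
  R'_expanded polystyrene = ln(0.0537/0.0279)/(2πk) = 0.6548/(2π·0.0271) = 3.845 m·K/W
  R'_conv,out = 1/(2πr h) = 1/(2π·0.0537·6.46) = 0.4588 m·K/W
ΣR = 0.001815 + 3.845 + 0.4588 = 4.306 m·K/W
Q' = ΔT/ΣR = (81 K − 302.6 K)/4.306 = -51.5 W/m
(Negative Q' ⇒ heat flows inward; heat gain = 51.5 W/m.)

Q' = 51.5 W/m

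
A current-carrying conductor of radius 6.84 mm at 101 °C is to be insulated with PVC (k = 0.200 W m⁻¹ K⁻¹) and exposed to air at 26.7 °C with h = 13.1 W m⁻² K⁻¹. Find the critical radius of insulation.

For a cylinder, r_cr = k_ins/h = 0.200/13.1 = 0.0153 m = 1.53 cm

r_cr = 1.53 cm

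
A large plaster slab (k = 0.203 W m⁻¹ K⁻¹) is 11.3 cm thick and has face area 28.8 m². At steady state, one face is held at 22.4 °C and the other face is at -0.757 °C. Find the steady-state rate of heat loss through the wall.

Q = kA·ΔT/L = 0.203 × 28.8 × |22.4 °C − -0.757 °C| / 0.113 = 1200 W

Q = 1200 W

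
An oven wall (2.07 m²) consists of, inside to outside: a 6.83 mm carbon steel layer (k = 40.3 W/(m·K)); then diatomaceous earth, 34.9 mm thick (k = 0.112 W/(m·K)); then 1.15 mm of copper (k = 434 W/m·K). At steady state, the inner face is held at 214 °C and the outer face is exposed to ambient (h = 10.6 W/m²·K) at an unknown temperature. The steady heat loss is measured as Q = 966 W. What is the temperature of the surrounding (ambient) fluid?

T_out = 24.5 °C

Series resistances:
  R_carbon steel = L/(kA) = 0.00683/(40.3·2.07) = 8.187×10^-5 K/W
  R_diatomaceous earth = L/(kA) = 0.0349/(0.112·2.07) = 0.1505 K/W
  R_copper = L/(kA) = 0.00115/(434·2.07) = 1.280×10^-6 K/W
  R_conv,out = 1/(hA) = 1/(10.6·2.07) = 0.04557 K/W
ΣR = 0.1962 K/W
ΔT = Q·ΣR = 966 × 0.1962 = 189.5 K
Heat flows outward, so T_out = T_in − ΔT = 214 − 189.5 = 24.5 °C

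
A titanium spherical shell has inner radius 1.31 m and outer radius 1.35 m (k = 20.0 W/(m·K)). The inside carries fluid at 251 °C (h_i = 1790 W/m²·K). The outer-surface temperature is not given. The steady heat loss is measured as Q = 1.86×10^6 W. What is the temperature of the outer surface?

T_out = 35.4 °C

Series resistances:
  R_conv,in = 1/(4πr²h) = 1/(4π·1.31²·1790) = 2.591×10^-5 K/W
  R_titanium = (1/1.31 − 1/1.35)/(4πk) = 0.02262/(4π·20.0) = 8.999×10^-5 K/W
ΣR = 1.159×10^-4 K/W
ΔT = Q·ΣR = 1.86×10^6 × 1.159×10^-4 = 215.6 K
Heat flows outward, so T_out = T_in − ΔT = 251 − 215.6 = 35.4 °C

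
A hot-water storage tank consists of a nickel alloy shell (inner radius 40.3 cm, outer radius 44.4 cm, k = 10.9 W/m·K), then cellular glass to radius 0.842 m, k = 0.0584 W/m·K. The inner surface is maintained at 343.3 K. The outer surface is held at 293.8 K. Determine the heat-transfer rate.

Treat each layer as a resistance in series:
  R_nickel alloy = (1/0.403 − 1/0.444)/(4πk) = 0.2291/(4π·10.9) = 0.001673 K/W
  R_cellular glass = (1/0.444 − 1/0.842)/(4πk) = 1.065/(4π·0.0584) = 1.451 K/W
ΣR = 0.001673 + 1.451 = 1.453 K/W
Q = ΔT/ΣR = (343.3 K − 293.8 K)/1.453 = 34.1 W

Q = 34.1 W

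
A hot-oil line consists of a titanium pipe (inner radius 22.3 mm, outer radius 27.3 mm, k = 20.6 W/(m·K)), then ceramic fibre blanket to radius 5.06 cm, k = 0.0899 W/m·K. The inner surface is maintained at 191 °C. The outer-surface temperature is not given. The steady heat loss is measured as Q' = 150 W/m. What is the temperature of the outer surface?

Series resistances:
  R'_titanium = ln(0.0273/0.0223)/(2πk) = 0.2023/(2π·20.6) = 0.001563 m·K/W
  R'_ceramic fibre blanket = ln(0.0506/0.0273)/(2πk) = 0.6171/(2π·0.0899) = 1.092 m·K/W
ΣR = 1.094 m·K/W
ΔT = Q'·ΣR = 150 × 1.094 = 164.1 K
Heat flows outward, so T_out = T_in − ΔT = 191 − 164.1 = 26.9 °C

T_out = 26.9 °C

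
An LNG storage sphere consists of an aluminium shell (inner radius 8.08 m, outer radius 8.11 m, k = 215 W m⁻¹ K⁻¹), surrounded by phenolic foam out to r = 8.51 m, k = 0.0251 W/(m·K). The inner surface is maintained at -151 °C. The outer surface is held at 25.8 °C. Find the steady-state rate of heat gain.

Resistance network (inner→outer):
  R_aluminium = (1/8.08 − 1/8.11)/(4πk) = 4.578×10^-4/(4π·215) = 1.694×10^-7 K/W
  R_phenolic foam = (1/8.11 − 1/8.51)/(4πk) = 0.005796/(4π·0.0251) = 0.01837 K/W
ΣR = 1.694×10^-7 + 0.01837 = 0.01837 K/W
Q = ΔT/ΣR = (-151 °C − 25.8 °C)/0.01837 = -9620 W
(Negative Q ⇒ heat flows inward; heat gain = 9620 W.)

Q = 9620 W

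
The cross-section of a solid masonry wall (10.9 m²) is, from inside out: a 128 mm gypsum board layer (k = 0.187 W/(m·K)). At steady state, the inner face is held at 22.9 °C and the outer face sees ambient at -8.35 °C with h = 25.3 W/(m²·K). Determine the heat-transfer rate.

Q = 470 W

Resistance network (inner→outer):
  R_gypsum board = L/(kA) = 0.128/(0.187·10.9) = 0.06280 K/W
  R_conv,out = 1/(hA) = 1/(25.3·10.9) = 0.003626 K/W
ΣR = 0.06280 + 0.003626 = 0.06643 K/W
Q = ΔT/ΣR = (22.9 °C − -8.35 °C)/0.06643 = 470 W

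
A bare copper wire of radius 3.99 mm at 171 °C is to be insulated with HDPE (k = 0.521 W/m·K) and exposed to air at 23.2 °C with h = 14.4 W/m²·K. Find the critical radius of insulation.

For a cylinder, r_cr = k_ins/h = 0.521/14.4 = 0.0362 m = 3.62 cm

r_cr = 3.62 cm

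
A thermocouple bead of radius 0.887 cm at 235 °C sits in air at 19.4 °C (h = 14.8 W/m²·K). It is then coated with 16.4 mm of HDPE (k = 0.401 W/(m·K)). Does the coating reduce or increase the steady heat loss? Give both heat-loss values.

increases: 3.15 → 9.40 W

Critical radius for a sphere: r_cr = 2k/h = 0.0542 m = 5.42 cm.
Outer radius after coating: r₂ = 0.00887 + 0.0164 = 0.02527 m.
Since r₁ < r_cr and r₂ ≤ r_cr, the coating moves toward the maximum at r_cr — heat loss rises.
Bare: R = 1/(4πr₁²h) = 68.34 K/W; Q = 215.6/68.34 = 3.15 W.
Coated: R = R_cond + R_conv = 22.94 K/W; Q = 215.6/22.94 = 9.40 W.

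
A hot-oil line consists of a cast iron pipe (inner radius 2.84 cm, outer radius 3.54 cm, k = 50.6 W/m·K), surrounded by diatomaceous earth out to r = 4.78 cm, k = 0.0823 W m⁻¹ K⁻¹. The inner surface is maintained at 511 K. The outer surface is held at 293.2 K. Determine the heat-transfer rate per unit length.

Resistance network (inner→outer):
  R'_cast iron = ln(0.0354/0.0284)/(2πk) = 0.2203/(2π·50.6) = 6.930×10^-4 m·K/W
  R'_diatomaceous earth = ln(0.0478/0.0354)/(2πk) = 0.3003/(2π·0.0823) = 0.5808 m·K/W
ΣR = 6.930×10^-4 + 0.5808 = 0.5815 m·K/W
Q' = ΔT/ΣR = (511 K − 293.2 K)/0.5815 = 375 W/m

Q' = 375 W/m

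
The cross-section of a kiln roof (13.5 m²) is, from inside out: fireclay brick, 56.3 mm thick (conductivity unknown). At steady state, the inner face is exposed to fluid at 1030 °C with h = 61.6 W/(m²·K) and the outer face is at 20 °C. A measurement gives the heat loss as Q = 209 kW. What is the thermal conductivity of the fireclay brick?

k = 1.15 W/m·K

ΣR = ΔT/Q = |1030 − 20|/2.09×10^5 = 0.004833 K/W
Known resistances:
  R_conv,in = 1/(hA) = 1/(61.6·13.5) = 0.001203 K/W
R_fireclay brick = ΣR − ΣR_known = 0.004833 − 0.001203 = 0.003630 K/W
L/(kA) = 0.003630 ⇒ k = 0.0563/(0.003630·13.5) = 1.15 W/m·K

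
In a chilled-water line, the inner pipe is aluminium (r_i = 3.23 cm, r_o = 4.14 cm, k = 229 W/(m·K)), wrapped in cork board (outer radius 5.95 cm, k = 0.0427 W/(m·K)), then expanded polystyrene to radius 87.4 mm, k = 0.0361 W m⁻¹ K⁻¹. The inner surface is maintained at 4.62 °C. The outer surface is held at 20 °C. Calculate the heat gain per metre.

Q' = 5.05 W/m

Series thermal resistances, inner to outer:
  R'_aluminium = ln(0.0414/0.0323)/(2πk) = 0.2482/(2π·229) = 1.725×10^-4 m·K/W
  R'_cork board = ln(0.0595/0.0414)/(2πk) = 0.3627/(2π·0.0427) = 1.352 m·K/W
  R'_expanded polystyrene = ln(0.0874/0.0595)/(2πk) = 0.3845/(2π·0.0361) = 1.695 m·K/W
ΣR = 1.725×10^-4 + 1.352 + 1.695 = 3.047 m·K/W
Q' = ΔT/ΣR = (4.62 °C − 20 °C)/3.047 = -5.05 W/m
(Negative Q' ⇒ heat flows inward; heat gain = 5.05 W/m.)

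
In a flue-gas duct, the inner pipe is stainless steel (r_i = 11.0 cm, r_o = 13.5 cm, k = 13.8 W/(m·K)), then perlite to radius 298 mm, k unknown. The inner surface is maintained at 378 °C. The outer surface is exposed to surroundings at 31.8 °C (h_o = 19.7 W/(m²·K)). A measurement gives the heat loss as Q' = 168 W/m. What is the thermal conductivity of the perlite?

ΣR = ΔT/Q' = |378 − 31.8|/168 = 2.061 m·K/W
Known resistances:
  R'_stainless steel = ln(0.135/0.110)/(2πk) = 0.2048/(2π·13.8) = 0.002362 m·K/W
  R'_conv,out = 1/(2πr h) = 1/(2π·0.298·19.7) = 0.02711 m·K/W
R_perlite = ΣR − ΣR_known = 2.061 − 0.02947 = 2.032 m·K/W
ln(r₂/r₁)/(2πk) = 2.032 ⇒ k = 0.7918/(2π·2.032) = 0.0620 W/m·K

k = 0.0620 W/m·K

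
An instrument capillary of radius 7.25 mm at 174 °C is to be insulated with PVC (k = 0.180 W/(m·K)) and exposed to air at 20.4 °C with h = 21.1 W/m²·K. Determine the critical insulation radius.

For a cylinder, r_cr = k_ins/h = 0.180/21.1 = 0.00853 m = 0.853 cm

r_cr = 0.853 cm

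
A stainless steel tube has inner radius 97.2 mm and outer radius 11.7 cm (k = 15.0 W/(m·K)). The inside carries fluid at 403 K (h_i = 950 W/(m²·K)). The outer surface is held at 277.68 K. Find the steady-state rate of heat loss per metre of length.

Resistance network (inner→outer):
  R'_conv,in = 1/(2πr h) = 1/(2π·0.0972·950) = 0.001724 m·K/W
  R'_stainless steel = ln(0.117/0.0972)/(2πk) = 0.1854/(2π·15.0) = 0.001967 m·K/W
ΣR = 0.001724 + 0.001967 = 0.003691 m·K/W
Q' = ΔT/ΣR = (403 K − 277.68 K)/0.003691 = 34000 W/m

Q' = 34.0 kW/m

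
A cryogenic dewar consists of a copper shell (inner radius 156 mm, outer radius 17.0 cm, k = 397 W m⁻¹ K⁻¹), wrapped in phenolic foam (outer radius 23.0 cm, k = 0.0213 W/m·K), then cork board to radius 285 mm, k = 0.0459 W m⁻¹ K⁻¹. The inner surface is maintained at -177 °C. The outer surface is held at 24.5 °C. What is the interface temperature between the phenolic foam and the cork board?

Resistance network (inner→outer):
  R_copper = (1/0.156 − 1/0.170)/(4πk) = 0.5279/(4π·397) = 1.058×10^-4 K/W
  R_phenolic foam = (1/0.170 − 1/0.230)/(4πk) = 1.535/(4π·0.0213) = 5.733 K/W
  R_cork board = (1/0.230 − 1/0.285)/(4πk) = 0.8391/(4π·0.0459) = 1.455 K/W
ΣR = 1.058×10^-4 + 5.733 + 1.455 = 7.188 K/W
Q = ΔT/ΣR = (-177 °C − 24.5 °C)/7.188 = -28.03 W
From the inner boundary to the phenolic foam/cork board interface, ΣR_partial = 5.733 K/W.
T_interface = T_in − Q·ΣR_partial = -177 °C − (-28.03)(5.733) = -16.3 °C

T = -16.3 °C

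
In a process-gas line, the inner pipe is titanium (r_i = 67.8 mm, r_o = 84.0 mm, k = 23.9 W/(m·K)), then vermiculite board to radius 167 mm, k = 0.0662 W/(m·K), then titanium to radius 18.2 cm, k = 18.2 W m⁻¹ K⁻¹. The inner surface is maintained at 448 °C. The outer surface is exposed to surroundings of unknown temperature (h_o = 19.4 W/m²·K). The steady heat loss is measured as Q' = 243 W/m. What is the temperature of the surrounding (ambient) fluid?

T_out = 35.1 °C

Sum the resistances:
  R'_titanium = ln(0.0840/0.0678)/(2πk) = 0.2143/(2π·23.9) = 0.001427 m·K/W
  R'_vermiculite board = ln(0.167/0.0840)/(2πk) = 0.6872/(2π·0.0662) = 1.652 m·K/W
  R'_titanium = ln(0.182/0.167)/(2πk) = 0.08601/(2π·18.2) = 7.522×10^-4 m·K/W
  R'_conv,out = 1/(2πr h) = 1/(2π·0.182·19.4) = 0.04508 m·K/W
ΣR = 1.699 m·K/W
ΔT = Q'·ΣR = 243 × 1.699 = 412.9 K
Heat flows outward, so T_out = T_in − ΔT = 448 − 412.9 = 35.1 °C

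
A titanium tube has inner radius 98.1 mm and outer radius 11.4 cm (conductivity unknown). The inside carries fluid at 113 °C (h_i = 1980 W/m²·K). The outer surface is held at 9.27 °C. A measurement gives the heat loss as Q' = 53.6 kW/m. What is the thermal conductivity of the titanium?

ΣR = ΔT/Q' = |113 − 9.27|/53600 = 0.001935 m·K/W
Known resistances:
  R'_conv,in = 1/(2πr h) = 1/(2π·0.0981·1980) = 8.194×10^-4 m·K/W
R_titanium = ΣR − ΣR_known = 0.001935 − 8.194×10^-4 = 0.001116 m·K/W
ln(r₂/r₁)/(2πk) = 0.001116 ⇒ k = 0.1502/(2π·0.001116) = 21.4 W/m·K

k = 21.4 W/m·K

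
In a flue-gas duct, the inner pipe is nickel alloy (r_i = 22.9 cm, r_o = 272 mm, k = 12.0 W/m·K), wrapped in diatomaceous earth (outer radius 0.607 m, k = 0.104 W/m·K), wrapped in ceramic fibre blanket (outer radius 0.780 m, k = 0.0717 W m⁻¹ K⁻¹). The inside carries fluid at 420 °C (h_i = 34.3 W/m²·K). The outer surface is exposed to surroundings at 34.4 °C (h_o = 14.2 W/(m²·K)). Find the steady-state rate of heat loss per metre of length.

Q' = 212 W/m

Series thermal resistances, inner to outer:
  R'_conv,in = 1/(2πr h) = 1/(2π·0.229·34.3) = 0.02026 m·K/W
  R'_nickel alloy = ln(0.272/0.229)/(2πk) = 0.1721/(2π·12.0) = 0.002282 m·K/W
  R'_diatomaceous earth = ln(0.607/0.272)/(2πk) = 0.8027/(2π·0.104) = 1.228 m·K/W
  R'_ceramic fibre blanket = ln(0.780/0.607)/(2πk) = 0.2508/(2π·0.0717) = 0.5566 m·K/W
  R'_conv,out = 1/(2πr h) = 1/(2π·0.780·14.2) = 0.01437 m·K/W
ΣR = 0.02026 + 0.002282 + 1.228 + 0.5566 + 0.01437 = 1.822 m·K/W
Q' = ΔT/ΣR = (420 °C − 34.4 °C)/1.822 = 212 W/m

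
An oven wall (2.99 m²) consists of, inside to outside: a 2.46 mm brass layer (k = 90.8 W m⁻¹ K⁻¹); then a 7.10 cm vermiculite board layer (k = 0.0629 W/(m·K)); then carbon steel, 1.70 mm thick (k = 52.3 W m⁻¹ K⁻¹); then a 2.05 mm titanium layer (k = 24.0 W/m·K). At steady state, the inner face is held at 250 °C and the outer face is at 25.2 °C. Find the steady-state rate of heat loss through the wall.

Q = 595 W

Treat each layer as a resistance in series:
  R_brass = L/(kA) = 0.00246/(90.8·2.99) = 9.061×10^-6 K/W
  R_vermiculite board = L/(kA) = 0.0710/(0.0629·2.99) = 0.3775 K/W
  R_carbon steel = L/(kA) = 0.00170/(52.3·2.99) = 1.087×10^-5 K/W
  R_titanium = L/(kA) = 0.00205/(24.0·2.99) = 2.857×10^-5 K/W
ΣR = 9.061×10^-6 + 0.3775 + 1.087×10^-5 + 2.857×10^-5 = 0.3775 K/W
Q = ΔT/ΣR = (250 °C − 25.2 °C)/0.3775 = 595 W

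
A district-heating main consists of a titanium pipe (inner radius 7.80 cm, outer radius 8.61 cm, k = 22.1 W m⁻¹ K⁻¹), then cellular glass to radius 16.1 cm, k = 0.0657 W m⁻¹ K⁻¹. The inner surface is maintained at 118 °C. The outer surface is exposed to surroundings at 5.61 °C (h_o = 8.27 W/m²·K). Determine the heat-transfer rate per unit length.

Q' = 68.7 W/m

Series thermal resistances, inner to outer:
  R'_titanium = ln(0.0861/0.0780)/(2πk) = 0.09880/(2π·22.1) = 7.115×10^-4 m·K/W
  R'_cellular glass = ln(0.161/0.0861)/(2πk) = 0.6259/(2π·0.0657) = 1.516 m·K/W
  R'_conv,out = 1/(2πr h) = 1/(2π·0.161·8.27) = 0.1195 m·K/W
ΣR = 7.115×10^-4 + 1.516 + 0.1195 = 1.636 m·K/W
Q' = ΔT/ΣR = (118 °C − 5.61 °C)/1.636 = 68.7 W/m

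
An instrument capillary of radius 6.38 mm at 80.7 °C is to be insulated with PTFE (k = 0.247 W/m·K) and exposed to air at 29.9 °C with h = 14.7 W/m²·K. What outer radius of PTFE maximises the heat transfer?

For a cylinder, r_cr = k_ins/h = 0.247/14.7 = 0.0168 m = 1.68 cm

r_cr = 1.68 cm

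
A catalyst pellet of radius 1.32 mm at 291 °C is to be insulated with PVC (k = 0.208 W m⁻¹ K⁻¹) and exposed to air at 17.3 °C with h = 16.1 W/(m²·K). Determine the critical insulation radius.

For a sphere, r_cr = 2k_ins/h = 2·0.208/16.1 = 0.0258 m = 2.58 cm

r_cr = 2.58 cm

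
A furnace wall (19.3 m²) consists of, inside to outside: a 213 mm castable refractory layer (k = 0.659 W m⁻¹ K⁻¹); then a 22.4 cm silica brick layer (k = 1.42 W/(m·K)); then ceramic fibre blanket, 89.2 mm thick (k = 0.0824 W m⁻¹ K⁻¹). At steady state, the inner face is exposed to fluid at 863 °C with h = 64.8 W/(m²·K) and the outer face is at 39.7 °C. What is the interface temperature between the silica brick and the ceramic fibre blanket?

T = 604 °C

Series thermal resistances, inner to outer:
  R_conv,in = 1/(hA) = 1/(64.8·19.3) = 7.996×10^-4 K/W
  R_castable refractory = L/(kA) = 0.213/(0.659·19.3) = 0.01675 K/W
  R_silica brick = L/(kA) = 0.224/(1.42·19.3) = 0.008173 K/W
  R_ceramic fibre blanket = L/(kA) = 0.0892/(0.0824·19.3) = 0.05609 K/W
ΣR = 7.996×10^-4 + 0.01675 + 0.008173 + 0.05609 = 0.08181 K/W
Q = ΔT/ΣR = (863 °C − 39.7 °C)/0.08181 = 10060 W
From the inner boundary to the silica brick/ceramic fibre blanket interface, ΣR_partial = 0.02572 K/W.
T_interface = T_in − Q·ΣR_partial = 863 °C − (10060)(0.02572) = 604 °C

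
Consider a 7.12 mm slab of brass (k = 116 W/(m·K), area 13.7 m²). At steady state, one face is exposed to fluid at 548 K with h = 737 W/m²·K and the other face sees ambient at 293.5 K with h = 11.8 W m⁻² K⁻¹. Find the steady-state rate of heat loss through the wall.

Q = 40.5 kW

Series thermal resistances, inner to outer:
  R_conv,in = 1/(hA) = 1/(737·13.7) = 9.904×10^-5 K/W
  R_brass = L/(kA) = 0.00712/(116·13.7) = 4.480×10^-6 K/W
  R_conv,out = 1/(hA) = 1/(11.8·13.7) = 0.006186 K/W
ΣR = 9.904×10^-5 + 4.480×10^-6 + 0.006186 = 0.006290 K/W
Q = ΔT/ΣR = (548 K − 293.5 K)/0.006290 = 40500 W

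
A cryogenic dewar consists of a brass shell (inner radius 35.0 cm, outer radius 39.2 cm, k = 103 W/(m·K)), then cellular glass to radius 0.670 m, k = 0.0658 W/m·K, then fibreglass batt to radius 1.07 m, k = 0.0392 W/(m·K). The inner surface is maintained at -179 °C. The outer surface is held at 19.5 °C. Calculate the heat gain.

Q = 82.3 W

Resistance network (inner→outer):
  R_brass = (1/0.350 − 1/0.392)/(4πk) = 0.3061/(4π·103) = 2.365×10^-4 K/W
  R_cellular glass = (1/0.392 − 1/0.670)/(4πk) = 1.058/(4π·0.0658) = 1.280 K/W
  R_fibreglass batt = (1/0.670 − 1/1.07)/(4πk) = 0.5580/(4π·0.0392) = 1.133 K/W
ΣR = 2.365×10^-4 + 1.280 + 1.133 = 2.413 K/W
Q = ΔT/ΣR = (-179 °C − 19.5 °C)/2.413 = -82.3 W
(Negative Q ⇒ heat flows inward; heat gain = 82.3 W.)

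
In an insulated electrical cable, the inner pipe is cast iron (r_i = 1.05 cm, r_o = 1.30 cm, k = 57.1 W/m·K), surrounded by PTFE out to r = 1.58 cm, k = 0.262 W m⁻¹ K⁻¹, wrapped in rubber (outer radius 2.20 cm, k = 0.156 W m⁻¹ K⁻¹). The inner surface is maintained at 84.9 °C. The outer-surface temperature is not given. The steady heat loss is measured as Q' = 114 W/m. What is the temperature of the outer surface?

Sum the resistances:
  R'_cast iron = ln(0.0130/0.0105)/(2πk) = 0.2136/(2π·57.1) = 5.953×10^-4 m·K/W
  R'_PTFE = ln(0.0158/0.0130)/(2πk) = 0.1951/(2π·0.262) = 0.1185 m·K/W
  R'_rubber = ln(0.0220/0.0158)/(2πk) = 0.3310/(2π·0.156) = 0.3377 m·K/W
ΣR = 0.4568 m·K/W
ΔT = Q'·ΣR = 114 × 0.4568 = 52.08 K
Heat flows outward, so T_out = T_in − ΔT = 84.9 − 52.08 = 32.8 °C

T_out = 32.8 °C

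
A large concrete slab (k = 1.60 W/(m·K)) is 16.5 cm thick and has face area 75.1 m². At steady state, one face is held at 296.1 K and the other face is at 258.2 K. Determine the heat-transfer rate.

Q = 27600 W

Q = kA·ΔT/L = 1.60 × 75.1 × |296.1 K − 258.2 K| / 0.165 = 27600 W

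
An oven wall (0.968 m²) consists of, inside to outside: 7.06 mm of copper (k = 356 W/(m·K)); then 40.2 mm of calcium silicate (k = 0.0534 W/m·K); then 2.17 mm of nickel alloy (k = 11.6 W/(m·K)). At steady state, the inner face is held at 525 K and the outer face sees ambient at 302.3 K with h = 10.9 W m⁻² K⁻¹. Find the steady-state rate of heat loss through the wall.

Treat each layer as a resistance in series:
  R_copper = L/(kA) = 0.00706/(356·0.968) = 2.049×10^-5 K/W
  R_calcium silicate = L/(kA) = 0.0402/(0.0534·0.968) = 0.7777 K/W
  R_nickel alloy = L/(kA) = 0.00217/(11.6·0.968) = 1.933×10^-4 K/W
  R_conv,out = 1/(hA) = 1/(10.9·0.968) = 0.09478 K/W
ΣR = 2.049×10^-5 + 0.7777 + 1.933×10^-4 + 0.09478 = 0.8727 K/W
Q = ΔT/ΣR = (525 K − 302.3 K)/0.8727 = 255 W

Q = 255 W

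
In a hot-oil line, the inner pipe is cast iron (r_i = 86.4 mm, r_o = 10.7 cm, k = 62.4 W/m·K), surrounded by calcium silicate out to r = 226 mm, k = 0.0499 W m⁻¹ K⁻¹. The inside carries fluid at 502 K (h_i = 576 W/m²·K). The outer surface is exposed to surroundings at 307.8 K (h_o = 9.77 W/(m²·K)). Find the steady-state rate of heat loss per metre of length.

Q' = 78.9 W/m

Resistance network (inner→outer):
  R'_conv,in = 1/(2πr h) = 1/(2π·0.0864·576) = 0.003198 m·K/W
  R'_cast iron = ln(0.107/0.0864)/(2πk) = 0.2138/(2π·62.4) = 5.454×10^-4 m·K/W
  R'_calcium silicate = ln(0.226/0.107)/(2πk) = 0.7477/(2π·0.0499) = 2.385 m·K/W
  R'_conv,out = 1/(2πr h) = 1/(2π·0.226·9.77) = 0.07208 m·K/W
ΣR = 0.003198 + 5.454×10^-4 + 2.385 + 0.07208 = 2.461 m·K/W
Q' = ΔT/ΣR = (502 K − 307.8 K)/2.461 = 78.9 W/m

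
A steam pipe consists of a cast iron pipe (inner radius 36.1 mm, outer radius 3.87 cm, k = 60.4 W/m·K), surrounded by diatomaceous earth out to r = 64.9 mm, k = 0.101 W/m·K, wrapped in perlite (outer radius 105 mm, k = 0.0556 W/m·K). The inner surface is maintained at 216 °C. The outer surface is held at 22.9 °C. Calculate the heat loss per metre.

Q' = 88.1 W/m

Series thermal resistances, inner to outer:
  R'_cast iron = ln(0.0387/0.0361)/(2πk) = 0.06955/(2π·60.4) = 1.833×10^-4 m·K/W
  R'_diatomaceous earth = ln(0.0649/0.0387)/(2πk) = 0.5170/(2π·0.101) = 0.8147 m·K/W
  R'_perlite = ln(0.105/0.0649)/(2πk) = 0.4811/(2π·0.0556) = 1.377 m·K/W
ΣR = 1.833×10^-4 + 0.8147 + 1.377 = 2.192 m·K/W
Q' = ΔT/ΣR = (216 °C − 22.9 °C)/2.192 = 88.1 W/m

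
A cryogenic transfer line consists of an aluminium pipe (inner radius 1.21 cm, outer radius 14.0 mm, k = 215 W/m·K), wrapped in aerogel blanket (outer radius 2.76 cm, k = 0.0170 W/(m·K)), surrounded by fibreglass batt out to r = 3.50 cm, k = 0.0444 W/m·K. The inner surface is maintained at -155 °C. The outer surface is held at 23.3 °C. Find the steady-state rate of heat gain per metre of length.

Resistance network (inner→outer):
  R'_aluminium = ln(0.0140/0.0121)/(2πk) = 0.1459/(2π·215) = 1.080×10^-4 m·K/W
  R'_aerogel blanket = ln(0.0276/0.0140)/(2πk) = 0.6788/(2π·0.0170) = 6.355 m·K/W
  R'_fibreglass batt = ln(0.0350/0.0276)/(2πk) = 0.2375/(2π·0.0444) = 0.8515 m·K/W
ΣR = 1.080×10^-4 + 6.355 + 0.8515 = 7.207 m·K/W
Q' = ΔT/ΣR = (-155 °C − 23.3 °C)/7.207 = -24.7 W/m
(Negative Q' ⇒ heat flows inward; heat gain = 24.7 W/m.)

Q' = 24.7 W/m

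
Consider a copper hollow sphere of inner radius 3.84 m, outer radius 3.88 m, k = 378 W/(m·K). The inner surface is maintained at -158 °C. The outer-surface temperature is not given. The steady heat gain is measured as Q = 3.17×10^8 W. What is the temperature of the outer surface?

Series resistances:
  R_copper = (1/3.84 − 1/3.88)/(4πk) = 0.002685/(4π·378) = 5.652×10^-7 K/W
ΣR = 5.652×10^-7 K/W
ΔT = Q·ΣR = 3.17×10^8 × 5.652×10^-7 = 179.2 K
Heat flows inward, so T_out = T_in + ΔT = -158 + 179.2 = 21.2 °C

T_out = 21.2 °C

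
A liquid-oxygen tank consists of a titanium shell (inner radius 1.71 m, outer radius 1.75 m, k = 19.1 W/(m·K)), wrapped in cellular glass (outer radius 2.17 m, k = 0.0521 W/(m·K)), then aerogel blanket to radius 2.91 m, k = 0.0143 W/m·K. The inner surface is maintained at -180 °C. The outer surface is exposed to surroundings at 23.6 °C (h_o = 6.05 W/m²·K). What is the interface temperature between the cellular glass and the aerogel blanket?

Series thermal resistances, inner to outer:
  R_titanium = (1/1.71 − 1/1.75)/(4πk) = 0.01337/(4π·19.1) = 5.569×10^-5 K/W
  R_cellular glass = (1/1.75 − 1/2.17)/(4πk) = 0.1106/(4π·0.0521) = 0.1689 K/W
  R_aerogel blanket = (1/2.17 − 1/2.91)/(4πk) = 0.1172/(4π·0.0143) = 0.6521 K/W
  R_conv,out = 1/(4πr²h) = 1/(4π·2.91²·6.05) = 0.001553 K/W
ΣR = 5.569×10^-5 + 0.1689 + 0.6521 + 0.001553 = 0.8226 K/W
Q = ΔT/ΣR = (-180 °C − 23.6 °C)/0.8226 = -247.5 W
From the inner boundary to the cellular glass/aerogel blanket interface, ΣR_partial = 0.1690 K/W.
T_interface = T_in − Q·ΣR_partial = -180 °C − (-247.5)(0.1690) = -138 °C

T = -138 °C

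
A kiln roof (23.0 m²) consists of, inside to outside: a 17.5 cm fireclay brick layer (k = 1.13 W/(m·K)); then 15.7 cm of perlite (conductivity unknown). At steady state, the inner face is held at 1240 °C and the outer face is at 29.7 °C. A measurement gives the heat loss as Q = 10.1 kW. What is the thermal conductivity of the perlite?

ΣR = ΔT/Q = |1240 − 29.7|/10100 = 0.1198 K/W
Known resistances:
  R_fireclay brick = L/(kA) = 0.175/(1.13·23.0) = 0.006733 K/W
R_perlite = ΣR − ΣR_known = 0.1198 − 0.006733 = 0.1131 K/W
L/(kA) = 0.1131 ⇒ k = 0.157/(0.1131·23.0) = 0.0604 W/m·K

k = 0.0604 W/m·K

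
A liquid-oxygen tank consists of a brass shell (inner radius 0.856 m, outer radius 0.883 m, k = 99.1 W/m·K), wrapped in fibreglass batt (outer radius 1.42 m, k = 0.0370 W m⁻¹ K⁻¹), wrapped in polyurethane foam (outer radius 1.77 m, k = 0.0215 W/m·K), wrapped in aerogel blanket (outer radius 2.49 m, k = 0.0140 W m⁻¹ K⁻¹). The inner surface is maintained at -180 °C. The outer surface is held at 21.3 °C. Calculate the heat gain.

Q = 85.1 W

Series thermal resistances, inner to outer:
  R_brass = (1/0.856 − 1/0.883)/(4πk) = 0.03572/(4π·99.1) = 2.868×10^-5 K/W
  R_fibreglass batt = (1/0.883 − 1/1.42)/(4πk) = 0.4283/(4π·0.0370) = 0.9211 K/W
  R_polyurethane foam = (1/1.42 − 1/1.77)/(4πk) = 0.1393/(4π·0.0215) = 0.5154 K/W
  R_aerogel blanket = (1/1.77 − 1/2.49)/(4πk) = 0.1634/(4π·0.0140) = 0.9286 K/W
ΣR = 2.868×10^-5 + 0.9211 + 0.5154 + 0.9286 = 2.365 K/W
Q = ΔT/ΣR = (-180 °C − 21.3 °C)/2.365 = -85.1 W
(Negative Q ⇒ heat flows inward; heat gain = 85.1 W.)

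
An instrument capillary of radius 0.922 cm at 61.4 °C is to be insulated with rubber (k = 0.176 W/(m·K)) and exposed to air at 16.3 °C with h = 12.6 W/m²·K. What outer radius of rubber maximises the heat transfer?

r_cr = 1.40 cm

For a cylinder, r_cr = k_ins/h = 0.176/12.6 = 0.0140 m = 1.40 cm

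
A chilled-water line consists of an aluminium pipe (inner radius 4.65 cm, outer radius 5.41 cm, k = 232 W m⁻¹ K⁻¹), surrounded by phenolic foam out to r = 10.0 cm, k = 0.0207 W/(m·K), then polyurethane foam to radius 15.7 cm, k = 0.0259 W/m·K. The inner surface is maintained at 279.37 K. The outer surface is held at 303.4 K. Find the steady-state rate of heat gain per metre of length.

Q' = 3.21 W/m

Resistance network (inner→outer):
  R'_aluminium = ln(0.0541/0.0465)/(2πk) = 0.1514/(2π·232) = 1.038×10^-4 m·K/W
  R'_phenolic foam = ln(0.100/0.0541)/(2πk) = 0.6143/(2π·0.0207) = 4.723 m·K/W
  R'_polyurethane foam = ln(0.157/0.100)/(2πk) = 0.4511/(2π·0.0259) = 2.772 m·K/W
ΣR = 1.038×10^-4 + 4.723 + 2.772 = 7.495 m·K/W
Q' = ΔT/ΣR = (279.37 K − 303.4 K)/7.495 = -3.21 W/m
(Negative Q' ⇒ heat flows inward; heat gain = 3.21 W/m.)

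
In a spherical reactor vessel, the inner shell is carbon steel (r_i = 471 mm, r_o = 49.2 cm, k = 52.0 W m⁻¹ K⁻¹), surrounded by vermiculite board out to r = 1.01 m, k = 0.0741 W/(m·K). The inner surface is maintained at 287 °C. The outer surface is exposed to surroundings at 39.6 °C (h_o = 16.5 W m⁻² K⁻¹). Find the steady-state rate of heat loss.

Q = 220 W

Series thermal resistances, inner to outer:
  R_carbon steel = (1/0.471 − 1/0.492)/(4πk) = 0.09062/(4π·52.0) = 1.387×10^-4 K/W
  R_vermiculite board = (1/0.492 − 1/1.01)/(4πk) = 1.042/(4π·0.0741) = 1.119 K/W
  R_conv,out = 1/(4πr²h) = 1/(4π·1.01²·16.5) = 0.004728 K/W
ΣR = 1.387×10^-4 + 1.119 + 0.004728 = 1.124 K/W
Q = ΔT/ΣR = (287 °C − 39.6 °C)/1.124 = 220 W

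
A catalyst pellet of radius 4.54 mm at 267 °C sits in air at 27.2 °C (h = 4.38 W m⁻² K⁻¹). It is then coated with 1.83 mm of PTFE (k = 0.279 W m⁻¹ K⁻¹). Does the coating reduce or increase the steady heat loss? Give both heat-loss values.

Critical radius for a sphere: r_cr = 2k/h = 0.127 m = 12.7 cm.
Outer radius after coating: r₂ = 0.00454 + 0.00183 = 0.00637 m.
Since r₁ < r_cr and r₂ ≤ r_cr, the coating moves toward the maximum at r_cr — heat loss rises.
Bare: R = 1/(4πr₁²h) = 881.5 K/W; Q = 239.8/881.5 = 0.272 W.
Coated: R = R_cond + R_conv = 465.8 K/W; Q = 239.8/465.8 = 0.515 W.

increases: 0.272 → 0.515 W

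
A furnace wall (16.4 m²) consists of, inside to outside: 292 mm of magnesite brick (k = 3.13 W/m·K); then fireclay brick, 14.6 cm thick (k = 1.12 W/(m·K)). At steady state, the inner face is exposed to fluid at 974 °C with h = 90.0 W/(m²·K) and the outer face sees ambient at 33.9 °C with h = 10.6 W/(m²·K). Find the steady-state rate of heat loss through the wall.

Q = 46800 W

Resistance network (inner→outer):
  R_conv,in = 1/(hA) = 1/(90.0·16.4) = 6.775×10^-4 K/W
  R_magnesite brick = L/(kA) = 0.292/(3.13·16.4) = 0.005688 K/W
  R_fireclay brick = L/(kA) = 0.146/(1.12·16.4) = 0.007949 K/W
  R_conv,out = 1/(hA) = 1/(10.6·16.4) = 0.005752 K/W
ΣR = 6.775×10^-4 + 0.005688 + 0.007949 + 0.005752 = 0.02007 K/W
Q = ΔT/ΣR = (974 °C − 33.9 °C)/0.02007 = 46800 W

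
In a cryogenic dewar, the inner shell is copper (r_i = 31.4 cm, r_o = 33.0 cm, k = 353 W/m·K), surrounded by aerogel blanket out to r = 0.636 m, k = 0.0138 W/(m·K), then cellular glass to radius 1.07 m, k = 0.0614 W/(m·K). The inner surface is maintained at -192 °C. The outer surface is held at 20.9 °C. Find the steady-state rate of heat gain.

Q = 23.1 W

Series thermal resistances, inner to outer:
  R_copper = (1/0.314 − 1/0.330)/(4πk) = 0.1544/(4π·353) = 3.481×10^-5 K/W
  R_aerogel blanket = (1/0.330 − 1/0.636)/(4πk) = 1.458/(4π·0.0138) = 8.407 K/W
  R_cellular glass = (1/0.636 − 1/1.07)/(4πk) = 0.6377/(4π·0.0614) = 0.8266 K/W
ΣR = 3.481×10^-5 + 8.407 + 0.8266 = 9.234 K/W
Q = ΔT/ΣR = (-192 °C − 20.9 °C)/9.234 = -23.1 W
(Negative Q ⇒ heat flows inward; heat gain = 23.1 W.)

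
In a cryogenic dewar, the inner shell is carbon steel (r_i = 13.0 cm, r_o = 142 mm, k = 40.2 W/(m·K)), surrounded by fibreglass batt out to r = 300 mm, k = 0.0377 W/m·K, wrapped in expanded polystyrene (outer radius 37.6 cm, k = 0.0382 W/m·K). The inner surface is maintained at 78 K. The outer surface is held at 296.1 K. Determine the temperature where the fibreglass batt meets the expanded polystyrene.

Treat each layer as a resistance in series:
  R_carbon steel = (1/0.130 − 1/0.142)/(4πk) = 0.6501/(4π·40.2) = 0.001287 K/W
  R_fibreglass batt = (1/0.142 − 1/0.300)/(4πk) = 3.709/(4π·0.0377) = 7.829 K/W
  R_expanded polystyrene = (1/0.300 − 1/0.376)/(4πk) = 0.6738/(4π·0.0382) = 1.404 K/W
ΣR = 0.001287 + 7.829 + 1.404 = 9.234 K/W
Q = ΔT/ΣR = (78 K − 296.1 K)/9.234 = -23.62 W
From the inner boundary to the fibreglass batt/expanded polystyrene interface, ΣR_partial = 7.830 K/W.
T_interface = T_in − Q·ΣR_partial = 78 K − (-23.62)(7.830) = 262.9 K

T = 262.9 K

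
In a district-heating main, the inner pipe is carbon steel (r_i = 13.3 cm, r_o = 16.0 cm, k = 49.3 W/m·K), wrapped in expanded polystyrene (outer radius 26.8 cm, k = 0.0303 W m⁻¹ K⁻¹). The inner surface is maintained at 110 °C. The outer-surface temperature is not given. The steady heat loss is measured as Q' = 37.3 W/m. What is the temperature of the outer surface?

Series resistances:
  R'_carbon steel = ln(0.160/0.133)/(2πk) = 0.1848/(2π·49.3) = 5.967×10^-4 m·K/W
  R'_expanded polystyrene = ln(0.268/0.160)/(2πk) = 0.5158/(2π·0.0303) = 2.709 m·K/W
ΣR = 2.710 m·K/W
ΔT = Q'·ΣR = 37.3 × 2.710 = 101.1 K
Heat flows outward, so T_out = T_in − ΔT = 110 − 101.1 = 8.9 °C

T_out = 8.9 °C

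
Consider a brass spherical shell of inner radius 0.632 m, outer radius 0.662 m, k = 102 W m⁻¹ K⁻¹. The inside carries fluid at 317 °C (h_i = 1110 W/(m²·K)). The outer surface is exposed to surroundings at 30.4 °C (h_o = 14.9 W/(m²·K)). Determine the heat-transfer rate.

Treat each layer as a resistance in series:
  R_conv,in = 1/(4πr²h) = 1/(4π·0.632²·1110) = 1.795×10^-4 K/W
  R_brass = (1/0.632 − 1/0.662)/(4πk) = 0.07170/(4π·102) = 5.594×10^-5 K/W
  R_conv,out = 1/(4πr²h) = 1/(4π·0.662²·14.9) = 0.01219 K/W
ΣR = 1.795×10^-4 + 5.594×10^-5 + 0.01219 = 0.01243 K/W
Q = ΔT/ΣR = (317 °C − 30.4 °C)/0.01243 = 23100 W

Q = 23.1 kW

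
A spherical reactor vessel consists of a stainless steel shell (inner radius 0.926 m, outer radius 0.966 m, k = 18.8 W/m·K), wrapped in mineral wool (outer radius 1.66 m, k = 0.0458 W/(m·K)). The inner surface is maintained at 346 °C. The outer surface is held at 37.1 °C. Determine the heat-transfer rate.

Q = 411 W

Resistance network (inner→outer):
  R_stainless steel = (1/0.926 − 1/0.966)/(4πk) = 0.04472/(4π·18.8) = 1.893×10^-4 K/W
  R_mineral wool = (1/0.966 − 1/1.66)/(4πk) = 0.4328/(4π·0.0458) = 0.7520 K/W
ΣR = 1.893×10^-4 + 0.7520 = 0.7522 K/W
Q = ΔT/ΣR = (346 °C − 37.1 °C)/0.7522 = 411 W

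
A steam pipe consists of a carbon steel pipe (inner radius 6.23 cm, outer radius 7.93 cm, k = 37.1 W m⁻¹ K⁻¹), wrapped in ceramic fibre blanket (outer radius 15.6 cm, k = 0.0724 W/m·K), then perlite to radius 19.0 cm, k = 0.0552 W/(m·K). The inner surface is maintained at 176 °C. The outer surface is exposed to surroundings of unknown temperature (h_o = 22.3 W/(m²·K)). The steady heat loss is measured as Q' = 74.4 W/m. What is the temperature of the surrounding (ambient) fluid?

Sum the resistances:
  R'_carbon steel = ln(0.0793/0.0623)/(2πk) = 0.2413/(2π·37.1) = 0.001035 m·K/W
  R'_ceramic fibre blanket = ln(0.156/0.0793)/(2πk) = 0.6766/(2π·0.0724) = 1.487 m·K/W
  R'_perlite = ln(0.190/0.156)/(2πk) = 0.1972/(2π·0.0552) = 0.5685 m·K/W
  R'_conv,out = 1/(2πr h) = 1/(2π·0.190·22.3) = 0.03756 m·K/W
ΣR = 2.094 m·K/W
ΔT = Q'·ΣR = 74.4 × 2.094 = 155.8 K
Heat flows outward, so T_out = T_in − ΔT = 176 − 155.8 = 20.2 °C

T_out = 20.2 °C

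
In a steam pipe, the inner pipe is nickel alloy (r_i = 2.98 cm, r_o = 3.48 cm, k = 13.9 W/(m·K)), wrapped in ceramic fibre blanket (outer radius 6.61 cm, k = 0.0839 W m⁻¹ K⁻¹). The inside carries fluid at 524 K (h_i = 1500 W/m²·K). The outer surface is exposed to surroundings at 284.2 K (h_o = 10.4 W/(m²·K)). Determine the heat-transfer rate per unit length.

Treat each layer as a resistance in series:
  R'_conv,in = 1/(2πr h) = 1/(2π·0.0298·1500) = 0.003561 m·K/W
  R'_nickel alloy = ln(0.0348/0.0298)/(2πk) = 0.1551/(2π·13.9) = 0.001776 m·K/W
  R'_ceramic fibre blanket = ln(0.0661/0.0348)/(2πk) = 0.6416/(2π·0.0839) = 1.217 m·K/W
  R'_conv,out = 1/(2πr h) = 1/(2π·0.0661·10.4) = 0.2315 m·K/W
ΣR = 0.003561 + 0.001776 + 1.217 + 0.2315 = 1.454 m·K/W
Q' = ΔT/ΣR = (524 K − 284.2 K)/1.454 = 165 W/m

Q' = 165 W/m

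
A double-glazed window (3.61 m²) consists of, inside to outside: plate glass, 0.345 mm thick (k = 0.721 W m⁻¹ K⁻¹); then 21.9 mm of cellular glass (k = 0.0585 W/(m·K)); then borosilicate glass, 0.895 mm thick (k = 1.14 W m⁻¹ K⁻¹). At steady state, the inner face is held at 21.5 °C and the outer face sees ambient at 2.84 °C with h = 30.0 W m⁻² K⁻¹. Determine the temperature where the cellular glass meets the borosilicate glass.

Series thermal resistances, inner to outer:
  R_plate glass = L/(kA) = 3.45×10^-4/(0.721·3.61) = 1.325×10^-4 K/W
  R_cellular glass = L/(kA) = 0.0219/(0.0585·3.61) = 0.1037 K/W
  R_borosilicate glass = L/(kA) = 8.95×10^-4/(1.14·3.61) = 2.175×10^-4 K/W
  R_conv,out = 1/(hA) = 1/(30.0·3.61) = 0.009234 K/W
ΣR = 1.325×10^-4 + 0.1037 + 2.175×10^-4 + 0.009234 = 0.1133 K/W
Q = ΔT/ΣR = (21.5 °C − 2.84 °C)/0.1133 = 164.7 W
From the inner boundary to the cellular glass/borosilicate glass interface, ΣR_partial = 0.1038 K/W.
T_interface = T_in − Q·ΣR_partial = 21.5 °C − (164.7)(0.1038) = 4.40 °C

T = 4.40 °C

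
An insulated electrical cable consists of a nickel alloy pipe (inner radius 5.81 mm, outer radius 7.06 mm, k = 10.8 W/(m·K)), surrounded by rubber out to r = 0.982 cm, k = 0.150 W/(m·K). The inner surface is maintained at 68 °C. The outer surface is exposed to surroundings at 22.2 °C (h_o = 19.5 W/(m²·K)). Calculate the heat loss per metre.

Treat each layer as a resistance in series:
  R'_nickel alloy = ln(0.00706/0.00581)/(2πk) = 0.1949/(2π·10.8) = 0.002872 m·K/W
  R'_rubber = ln(0.00982/0.00706)/(2πk) = 0.3300/(2π·0.150) = 0.3501 m·K/W
  R'_conv,out = 1/(2πr h) = 1/(2π·0.00982·19.5) = 0.8311 m·K/W
ΣR = 0.002872 + 0.3501 + 0.8311 = 1.184 m·K/W
Q' = ΔT/ΣR = (68 °C − 22.2 °C)/1.184 = 38.7 W/m

Q' = 38.7 W/m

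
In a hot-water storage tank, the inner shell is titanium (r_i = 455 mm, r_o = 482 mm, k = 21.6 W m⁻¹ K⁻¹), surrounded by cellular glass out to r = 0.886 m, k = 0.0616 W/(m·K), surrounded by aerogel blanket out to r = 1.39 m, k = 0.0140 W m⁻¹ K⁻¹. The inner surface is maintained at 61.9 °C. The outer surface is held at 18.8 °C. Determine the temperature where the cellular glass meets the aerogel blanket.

Resistance network (inner→outer):
  R_titanium = (1/0.455 − 1/0.482)/(4πk) = 0.1231/(4π·21.6) = 4.536×10^-4 K/W
  R_cellular glass = (1/0.482 − 1/0.886)/(4πk) = 0.9460/(4π·0.0616) = 1.222 K/W
  R_aerogel blanket = (1/0.886 − 1/1.39)/(4πk) = 0.4092/(4π·0.0140) = 2.326 K/W
ΣR = 4.536×10^-4 + 1.222 + 2.326 = 3.548 K/W
Q = ΔT/ΣR = (61.9 °C − 18.8 °C)/3.548 = 12.15 W
From the inner boundary to the cellular glass/aerogel blanket interface, ΣR_partial = 1.222 K/W.
T_interface = T_in − Q·ΣR_partial = 61.9 °C − (12.15)(1.222) = 47.1 °C

T = 47.1 °C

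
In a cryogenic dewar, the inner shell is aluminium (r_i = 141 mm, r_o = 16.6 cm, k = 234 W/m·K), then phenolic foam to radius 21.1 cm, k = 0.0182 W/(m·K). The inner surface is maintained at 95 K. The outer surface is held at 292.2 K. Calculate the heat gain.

Treat each layer as a resistance in series:
  R_aluminium = (1/0.141 − 1/0.166)/(4πk) = 1.068/(4π·234) = 3.632×10^-4 K/W
  R_phenolic foam = (1/0.166 − 1/0.211)/(4πk) = 1.285/(4π·0.0182) = 5.617 K/W
ΣR = 3.632×10^-4 + 5.617 = 5.617 K/W
Q = ΔT/ΣR = (95 K − 292.2 K)/5.617 = -35.1 W
(Negative Q ⇒ heat flows inward; heat gain = 35.1 W.)

Q = 35.1 W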